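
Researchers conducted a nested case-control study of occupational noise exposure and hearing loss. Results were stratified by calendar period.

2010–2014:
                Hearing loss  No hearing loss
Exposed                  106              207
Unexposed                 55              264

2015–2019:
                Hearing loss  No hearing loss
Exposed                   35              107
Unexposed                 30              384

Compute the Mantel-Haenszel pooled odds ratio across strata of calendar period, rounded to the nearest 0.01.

OR_MH = Σ(aᵢdᵢ/nᵢ) / Σ(bᵢcᵢ/nᵢ), where nᵢ is the stratum total.
Stratum 1 (2010–2014): n = 632; a·d/n = 106·264/632 = 44.2785; b·c/n = 207·55/632 = 18.0142
Stratum 2 (2015–2019): n = 556; a·d/n = 35·384/556 = 24.1727; b·c/n = 107·30/556 = 5.7734
OR_MH = (44.2785 + 24.1727) / (18.0142 + 5.7734) = 68.4511 / 23.7876 = 2.87760

2.88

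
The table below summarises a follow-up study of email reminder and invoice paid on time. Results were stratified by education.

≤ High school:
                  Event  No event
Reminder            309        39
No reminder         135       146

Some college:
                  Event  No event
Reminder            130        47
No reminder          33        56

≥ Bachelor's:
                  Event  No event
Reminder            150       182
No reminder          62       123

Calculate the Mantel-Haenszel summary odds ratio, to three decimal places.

OR_MH = Σ(aᵢdᵢ/nᵢ) / Σ(bᵢcᵢ/nᵢ), where nᵢ is the stratum total.
Stratum 1 (≤ High school): n = 629; a·d/n = 309·146/629 = 71.7234; b·c/n = 39·135/629 = 8.3704
Stratum 2 (Some college): n = 266; a·d/n = 130·56/266 = 27.3684; b·c/n = 47·33/266 = 5.8308
Stratum 3 (≥ Bachelor's): n = 517; a·d/n = 150·123/517 = 35.6867; b·c/n = 182·62/517 = 21.8259
OR_MH = (71.7234 + 27.3684 + 35.6867) / (8.3704 + 5.8308 + 21.8259) = 134.7784 / 36.0272 = 3.74102

3.741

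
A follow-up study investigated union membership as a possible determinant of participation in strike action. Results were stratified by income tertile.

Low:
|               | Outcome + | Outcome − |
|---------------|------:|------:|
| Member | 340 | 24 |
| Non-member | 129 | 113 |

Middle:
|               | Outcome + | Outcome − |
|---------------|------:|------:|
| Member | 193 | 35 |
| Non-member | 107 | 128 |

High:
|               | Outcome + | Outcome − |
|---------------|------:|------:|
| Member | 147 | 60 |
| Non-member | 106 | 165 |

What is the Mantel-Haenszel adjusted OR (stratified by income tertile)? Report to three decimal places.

OR_MH = Σ(aᵢdᵢ/nᵢ) / Σ(bᵢcᵢ/nᵢ), where nᵢ is the stratum total.
Stratum 1 (Low): n = 606; a·d/n = 340·113/606 = 63.3993; b·c/n = 24·129/606 = 5.1089
Stratum 2 (Middle): n = 463; a·d/n = 193·128/463 = 53.3564; b·c/n = 35·107/463 = 8.0886
Stratum 3 (High): n = 478; a·d/n = 147·165/478 = 50.7427; b·c/n = 60·106/478 = 13.3054
OR_MH = (63.3993 + 53.3564 + 50.7427) / (5.1089 + 8.0886 + 13.3054) = 167.4984 / 26.5029 = 6.32000

6.320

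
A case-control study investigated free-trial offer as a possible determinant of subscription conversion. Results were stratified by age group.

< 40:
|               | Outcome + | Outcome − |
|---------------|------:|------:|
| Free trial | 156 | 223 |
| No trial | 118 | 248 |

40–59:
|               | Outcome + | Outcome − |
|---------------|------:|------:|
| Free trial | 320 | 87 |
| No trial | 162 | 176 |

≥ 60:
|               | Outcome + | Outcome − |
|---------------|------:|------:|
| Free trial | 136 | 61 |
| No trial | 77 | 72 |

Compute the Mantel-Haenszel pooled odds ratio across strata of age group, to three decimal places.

2.298

OR_MH = Σ(aᵢdᵢ/nᵢ) / Σ(bᵢcᵢ/nᵢ), where nᵢ is the stratum total.
Stratum 1 (< 40): n = 745; a·d/n = 156·248/745 = 51.9302; b·c/n = 223·118/745 = 35.3208
Stratum 2 (40–59): n = 745; a·d/n = 320·176/745 = 75.5973; b·c/n = 87·162/745 = 18.9181
Stratum 3 (≥ 60): n = 346; a·d/n = 136·72/346 = 28.3006; b·c/n = 61·77/346 = 13.5751
OR_MH = (51.9302 + 75.5973 + 28.3006) / (35.3208 + 18.9181 + 13.5751) = 155.8281 / 67.8141 = 2.29787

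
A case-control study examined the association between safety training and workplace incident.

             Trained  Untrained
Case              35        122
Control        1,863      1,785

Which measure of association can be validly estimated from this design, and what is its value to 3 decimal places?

Reading the table with exposure as columns: a = 35 (Trained, case), b = 1863 (Trained, non-case), c = 122 (Untrained, case), d = 1785.
This is a case-control study: participants were sampled on outcome status, so risks in the source population cannot be estimated directly — relative risk is not valid here. The odds ratio is the appropriate measure.
OR = (a·d)/(b·c) = (35 × 1785) / (1863 × 122) = 62475 / 227286 = 0.27487

0.275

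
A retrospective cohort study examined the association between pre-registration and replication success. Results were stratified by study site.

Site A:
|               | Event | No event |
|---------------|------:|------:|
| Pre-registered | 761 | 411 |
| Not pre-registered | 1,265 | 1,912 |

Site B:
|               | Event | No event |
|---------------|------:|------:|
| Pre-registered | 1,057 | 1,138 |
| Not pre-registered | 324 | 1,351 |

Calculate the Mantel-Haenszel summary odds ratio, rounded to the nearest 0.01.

3.28

OR_MH = Σ(aᵢdᵢ/nᵢ) / Σ(bᵢcᵢ/nᵢ), where nᵢ is the stratum total.
Stratum 1 (Site A): n = 4349; a·d/n = 761·1912/4349 = 334.5670; b·c/n = 411·1265/4349 = 119.5482
Stratum 2 (Site B): n = 3870; a·d/n = 1057·1351/3870 = 368.9941; b·c/n = 1138·324/3870 = 95.2744
OR_MH = (334.5670 + 368.9941) / (119.5482 + 95.2744) = 703.5611 / 214.8226 = 3.27508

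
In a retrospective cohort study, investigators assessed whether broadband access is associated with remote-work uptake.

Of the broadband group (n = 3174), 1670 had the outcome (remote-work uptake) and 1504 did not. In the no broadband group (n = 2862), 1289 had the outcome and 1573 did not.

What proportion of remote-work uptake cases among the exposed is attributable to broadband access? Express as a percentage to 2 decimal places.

14.40

From the description: a = 1670, b = 1504, c = 1289, d = 1573.
Risk in exposed = 1670/3174 = 0.52615; risk in unexposed = 1289/2862 = 0.45038.
RR = 0.52615/0.45038 = 1.16822
AR% = (RR − 1)/RR × 100 = (1.16822 − 1)/1.16822 × 100 = 14.4000%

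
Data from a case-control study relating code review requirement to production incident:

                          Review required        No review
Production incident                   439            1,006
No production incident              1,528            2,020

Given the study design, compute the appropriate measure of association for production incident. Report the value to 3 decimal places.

Reading the table with exposure as columns: a = 439 (Review required, case), b = 1528 (Review required, non-case), c = 1006 (No review, case), d = 2020.
This is a case-control study: participants were sampled on outcome status, so risks in the source population cannot be estimated directly — relative risk is not valid here. The odds ratio is the appropriate measure.
OR = (a·d)/(b·c) = (439 × 2020) / (1528 × 1006) = 886780 / 1537168 = 0.57689

0.577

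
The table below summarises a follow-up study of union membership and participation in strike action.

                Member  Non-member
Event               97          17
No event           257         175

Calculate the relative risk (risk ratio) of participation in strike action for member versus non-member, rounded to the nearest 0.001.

3.095

Reading the table with exposure as columns: a = 97 (Member, case), b = 257 (Member, non-case), c = 17 (Non-member, case), d = 175.
Risk in exposed = 97/354 = 0.27401; risk in unexposed = 17/192 = 0.08854.
RR = 0.27401 / 0.08854 = 3.09472
The risk among the exposed is 3.09 times that among the unexposed.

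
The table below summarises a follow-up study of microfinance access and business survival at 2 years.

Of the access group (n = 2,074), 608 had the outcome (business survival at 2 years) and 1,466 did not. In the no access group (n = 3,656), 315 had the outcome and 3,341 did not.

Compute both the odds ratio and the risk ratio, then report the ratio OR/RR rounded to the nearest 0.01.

From the description: a = 608, b = 1466, c = 315, d = 3341.
OR = (608·3341)/(1466·315) = 2031328/461790 = 4.39881
Risk in exposed = 608/2074 = 0.29315; risk in unexposed = 315/3656 = 0.08616; RR = 3.40244
OR/RR = 4.39881 / 3.40244 = 1.29284
The outcome is not rare, so the OR lies further from 1 than the RR.

1.29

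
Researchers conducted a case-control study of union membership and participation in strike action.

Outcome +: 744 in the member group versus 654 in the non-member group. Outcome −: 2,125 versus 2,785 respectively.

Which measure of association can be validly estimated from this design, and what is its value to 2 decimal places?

From the description: a = 744, b = 2125, c = 654, d = 2785.
This is a case-control study: participants were sampled on outcome status, so risks in the source population cannot be estimated directly — relative risk is not valid here. The odds ratio is the appropriate measure.
OR = (a·d)/(b·c) = (744 × 2785) / (2125 × 654) = 2072040 / 1389750 = 1.49094

1.49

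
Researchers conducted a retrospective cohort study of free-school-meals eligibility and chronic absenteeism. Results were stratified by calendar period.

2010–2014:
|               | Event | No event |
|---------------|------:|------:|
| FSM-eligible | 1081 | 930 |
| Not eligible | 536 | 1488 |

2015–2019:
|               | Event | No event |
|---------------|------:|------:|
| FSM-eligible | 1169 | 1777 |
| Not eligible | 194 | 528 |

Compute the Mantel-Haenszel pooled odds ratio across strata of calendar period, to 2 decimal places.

2.61

OR_MH = Σ(aᵢdᵢ/nᵢ) / Σ(bᵢcᵢ/nᵢ), where nᵢ is the stratum total.
Stratum 1 (2010–2014): n = 4035; a·d/n = 1081·1488/4035 = 398.6439; b·c/n = 930·536/4035 = 123.5390
Stratum 2 (2015–2019): n = 3668; a·d/n = 1169·528/3668 = 168.2748; b·c/n = 1777·194/3668 = 93.9853
OR_MH = (398.6439 + 168.2748) / (123.5390 + 93.9853) = 566.9187 / 217.5243 = 2.60623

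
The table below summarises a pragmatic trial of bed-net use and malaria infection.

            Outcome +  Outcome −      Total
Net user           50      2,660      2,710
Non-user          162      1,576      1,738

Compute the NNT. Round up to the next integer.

Risk in treated group = 50/2710 = 0.01845; risk in control = 162/1738 = 0.09321.
Absolute risk reduction = 0.09321 − 0.01845 = 0.07476
NNT = 1 / ARR = 1 / 0.07476 = 13.376 → round up → 14

14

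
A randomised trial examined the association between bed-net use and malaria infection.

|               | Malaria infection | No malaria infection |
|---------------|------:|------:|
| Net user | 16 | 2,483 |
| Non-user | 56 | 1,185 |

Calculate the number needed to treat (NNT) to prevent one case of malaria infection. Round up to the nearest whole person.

26

Risk in treated group = 16/2499 = 0.00640; risk in control = 56/1241 = 0.04512.
Absolute risk reduction = 0.04512 − 0.00640 = 0.03872
NNT = 1 / ARR = 1 / 0.03872 = 25.825 → round up → 26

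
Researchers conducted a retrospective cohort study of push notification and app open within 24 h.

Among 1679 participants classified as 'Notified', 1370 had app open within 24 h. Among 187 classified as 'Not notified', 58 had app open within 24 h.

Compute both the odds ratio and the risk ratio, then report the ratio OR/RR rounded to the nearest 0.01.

From the description: a = 1370, b = 309, c = 58, d = 129.
OR = (1370·129)/(309·58) = 176730/17922 = 9.86106
Risk in exposed = 1370/1679 = 0.81596; risk in unexposed = 58/187 = 0.31016; RR = 2.63077
OR/RR = 9.86106 / 2.63077 = 3.74835
The outcome is not rare, so the OR lies further from 1 than the RR.

3.75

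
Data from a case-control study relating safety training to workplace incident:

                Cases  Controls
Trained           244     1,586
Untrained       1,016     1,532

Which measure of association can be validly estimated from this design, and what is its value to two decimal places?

Cells: a = 244, b = 1586, c = 1016, d = 1532.
This is a case-control study: participants were sampled on outcome status, so risks in the source population cannot be estimated directly — relative risk is not valid here. The odds ratio is the appropriate measure.
OR = (a·d)/(b·c) = (244 × 1532) / (1586 × 1016) = 373808 / 1611376 = 0.23198

0.23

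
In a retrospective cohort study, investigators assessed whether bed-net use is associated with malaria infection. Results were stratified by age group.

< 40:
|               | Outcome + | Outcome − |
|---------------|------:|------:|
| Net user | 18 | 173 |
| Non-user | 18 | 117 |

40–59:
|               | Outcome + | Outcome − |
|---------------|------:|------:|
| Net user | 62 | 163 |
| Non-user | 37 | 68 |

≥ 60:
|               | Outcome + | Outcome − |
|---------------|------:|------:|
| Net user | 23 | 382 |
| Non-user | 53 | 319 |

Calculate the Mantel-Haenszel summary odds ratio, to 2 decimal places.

0.53

OR_MH = Σ(aᵢdᵢ/nᵢ) / Σ(bᵢcᵢ/nᵢ), where nᵢ is the stratum total.
Stratum 1 (< 40): n = 326; a·d/n = 18·117/326 = 6.4601; b·c/n = 173·18/326 = 9.5521
Stratum 2 (40–59): n = 330; a·d/n = 62·68/330 = 12.7758; b·c/n = 163·37/330 = 18.2758
Stratum 3 (≥ 60): n = 777; a·d/n = 23·319/777 = 9.4427; b·c/n = 382·53/777 = 26.0566
OR_MH = (6.4601 + 12.7758 + 9.4427) / (9.5521 + 18.2758 + 26.0566) = 28.6786 / 53.8845 = 0.53222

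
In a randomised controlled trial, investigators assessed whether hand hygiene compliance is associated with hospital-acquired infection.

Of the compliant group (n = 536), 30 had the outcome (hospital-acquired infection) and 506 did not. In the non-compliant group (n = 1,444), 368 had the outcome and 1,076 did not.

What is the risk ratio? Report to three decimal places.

0.220

From the description: a = 30, b = 506, c = 368, d = 1076.
Risk in exposed = 30/536 = 0.05597; risk in unexposed = 368/1444 = 0.25485.
RR = 0.05597 / 0.25485 = 0.21962
The risk is 78% lower among the exposed than among the unexposed.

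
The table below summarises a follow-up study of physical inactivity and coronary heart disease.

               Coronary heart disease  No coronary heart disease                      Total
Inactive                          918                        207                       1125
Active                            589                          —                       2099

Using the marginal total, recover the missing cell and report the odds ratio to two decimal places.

The missing cell is in the unexposed row: 2099 − 589 = 1510.
So a = 918, b = 207, c = 589, d = 1510.
OR = (a·d)/(b·c) = (918 × 1510) / (207 × 589) = 1386180 / 121923 = 11.36931

11.37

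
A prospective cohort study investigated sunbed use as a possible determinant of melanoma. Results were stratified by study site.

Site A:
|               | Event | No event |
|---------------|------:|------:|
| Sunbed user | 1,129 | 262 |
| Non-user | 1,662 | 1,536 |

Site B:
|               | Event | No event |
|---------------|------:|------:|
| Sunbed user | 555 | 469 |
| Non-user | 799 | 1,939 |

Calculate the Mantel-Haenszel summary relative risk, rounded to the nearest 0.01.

RR_MH = Σ(aᵢ·n₀ᵢ/nᵢ) / Σ(cᵢ·n₁ᵢ/nᵢ), with n₁ᵢ = aᵢ+bᵢ (exposed), n₀ᵢ = cᵢ+dᵢ (unexposed), nᵢ = n₁ᵢ+n₀ᵢ.
Stratum 1 (Site A): n₁ = 1391, n₀ = 3198, n = 4589; a·n₀/n = 1129·3198/4589 = 786.7819; c·n₁/n = 1662·1391/4589 = 503.7790
Stratum 2 (Site B): n₁ = 1024, n₀ = 2738, n = 3762; a·n₀/n = 555·2738/3762 = 403.9314; c·n₁/n = 799·1024/3762 = 217.4843
RR_MH = (786.7819 + 403.9314) / (503.7790 + 217.4843) = 1190.7133 / 721.2634 = 1.65087

1.65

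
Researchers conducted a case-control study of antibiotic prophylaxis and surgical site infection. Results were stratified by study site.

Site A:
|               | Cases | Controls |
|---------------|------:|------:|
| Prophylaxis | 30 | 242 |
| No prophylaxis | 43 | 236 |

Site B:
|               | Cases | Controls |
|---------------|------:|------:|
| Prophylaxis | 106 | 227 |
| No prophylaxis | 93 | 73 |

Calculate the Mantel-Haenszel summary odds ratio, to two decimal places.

OR_MH = Σ(aᵢdᵢ/nᵢ) / Σ(bᵢcᵢ/nᵢ), where nᵢ is the stratum total.
Stratum 1 (Site A): n = 551; a·d/n = 30·236/551 = 12.8494; b·c/n = 242·43/551 = 18.8857
Stratum 2 (Site B): n = 499; a·d/n = 106·73/499 = 15.5070; b·c/n = 227·93/499 = 42.3066
OR_MH = (12.8494 + 15.5070) / (18.8857 + 42.3066) = 28.3564 / 61.1923 = 0.46340

0.46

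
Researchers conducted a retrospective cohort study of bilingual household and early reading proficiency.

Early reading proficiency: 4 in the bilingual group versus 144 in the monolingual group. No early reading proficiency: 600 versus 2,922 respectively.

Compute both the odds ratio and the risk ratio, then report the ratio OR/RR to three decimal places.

From the description: a = 4, b = 600, c = 144, d = 2922.
OR = (4·2922)/(600·144) = 11688/86400 = 0.13528
Risk in exposed = 4/604 = 0.00662; risk in unexposed = 144/3066 = 0.04697; RR = 0.14100
OR/RR = 0.13528 / 0.14100 = 0.95939
The outcome is rare in both groups, so OR ≈ RR (ratio near 1).

0.959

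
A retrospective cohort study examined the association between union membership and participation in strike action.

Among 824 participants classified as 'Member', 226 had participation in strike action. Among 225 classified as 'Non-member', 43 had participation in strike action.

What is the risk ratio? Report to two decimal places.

From the description: a = 226, b = 598, c = 43, d = 182.
Risk in exposed = 226/824 = 0.27427; risk in unexposed = 43/225 = 0.19111.
RR = 0.27427 / 0.19111 = 1.43514
The risk among the exposed is 1.44 times that among the unexposed.

1.44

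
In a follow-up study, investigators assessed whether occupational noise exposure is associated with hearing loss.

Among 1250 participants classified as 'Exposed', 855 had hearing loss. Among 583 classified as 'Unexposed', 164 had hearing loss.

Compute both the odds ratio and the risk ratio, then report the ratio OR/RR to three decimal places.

2.274

From the description: a = 855, b = 395, c = 164, d = 419.
OR = (855·419)/(395·164) = 358245/64780 = 5.53018
Risk in exposed = 855/1250 = 0.68400; risk in unexposed = 164/583 = 0.28130; RR = 2.43154
OR/RR = 5.53018 / 2.43154 = 2.27436
The outcome is not rare, so the OR lies further from 1 than the RR.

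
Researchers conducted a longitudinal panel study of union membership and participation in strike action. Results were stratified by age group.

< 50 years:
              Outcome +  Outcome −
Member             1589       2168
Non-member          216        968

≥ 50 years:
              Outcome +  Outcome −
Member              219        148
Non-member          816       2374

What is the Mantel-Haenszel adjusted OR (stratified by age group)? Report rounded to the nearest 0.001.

OR_MH = Σ(aᵢdᵢ/nᵢ) / Σ(bᵢcᵢ/nᵢ), where nᵢ is the stratum total.
Stratum 1 (< 50 years): n = 4941; a·d/n = 1589·968/4941 = 311.3038; b·c/n = 2168·216/4941 = 94.7760
Stratum 2 (≥ 50 years): n = 3557; a·d/n = 219·2374/3557 = 146.1642; b·c/n = 148·816/3557 = 33.9522
OR_MH = (311.3038 + 146.1642) / (94.7760 + 33.9522) = 457.4680 / 128.7282 = 3.55375

3.554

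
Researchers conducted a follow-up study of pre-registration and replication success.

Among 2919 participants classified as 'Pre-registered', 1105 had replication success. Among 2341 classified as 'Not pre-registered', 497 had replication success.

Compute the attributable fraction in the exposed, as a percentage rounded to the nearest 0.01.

43.92

From the description: a = 1105, b = 1814, c = 497, d = 1844.
Risk in exposed = 1105/2919 = 0.37855; risk in unexposed = 497/2341 = 0.21230.
RR = 0.37855/0.21230 = 1.78309
AR% = (RR − 1)/RR × 100 = (1.78309 − 1)/1.78309 × 100 = 43.9176%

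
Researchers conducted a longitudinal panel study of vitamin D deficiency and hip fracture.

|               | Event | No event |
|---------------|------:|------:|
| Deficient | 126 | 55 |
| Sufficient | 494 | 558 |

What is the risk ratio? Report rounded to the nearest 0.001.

Cells: a = 126, b = 55, c = 494, d = 558.
Risk in exposed = 126/181 = 0.69613; risk in unexposed = 494/1052 = 0.46958.
RR = 0.69613 / 0.46958 = 1.48245
The risk among the exposed is 1.48 times that among the unexposed.

1.482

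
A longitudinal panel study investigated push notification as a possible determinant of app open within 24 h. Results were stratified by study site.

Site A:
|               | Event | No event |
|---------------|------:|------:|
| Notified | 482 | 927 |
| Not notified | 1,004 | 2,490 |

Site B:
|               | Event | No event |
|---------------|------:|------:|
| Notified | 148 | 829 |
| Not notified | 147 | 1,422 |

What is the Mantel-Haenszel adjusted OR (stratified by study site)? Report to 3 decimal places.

1.378

OR_MH = Σ(aᵢdᵢ/nᵢ) / Σ(bᵢcᵢ/nᵢ), where nᵢ is the stratum total.
Stratum 1 (Site A): n = 4903; a·d/n = 482·2490/4903 = 244.7848; b·c/n = 927·1004/4903 = 189.8242
Stratum 2 (Site B): n = 2546; a·d/n = 148·1422/2546 = 82.6614; b·c/n = 829·147/2546 = 47.8645
OR_MH = (244.7848 + 82.6614) / (189.8242 + 47.8645) = 327.4463 / 237.6887 = 1.37763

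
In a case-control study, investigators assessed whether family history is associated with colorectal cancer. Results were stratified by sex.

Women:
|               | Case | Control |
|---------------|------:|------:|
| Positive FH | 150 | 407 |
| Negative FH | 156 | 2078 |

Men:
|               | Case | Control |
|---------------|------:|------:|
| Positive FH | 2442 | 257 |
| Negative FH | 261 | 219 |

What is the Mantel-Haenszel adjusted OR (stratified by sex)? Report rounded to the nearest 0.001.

6.383

OR_MH = Σ(aᵢdᵢ/nᵢ) / Σ(bᵢcᵢ/nᵢ), where nᵢ is the stratum total.
Stratum 1 (Women): n = 2791; a·d/n = 150·2078/2791 = 111.6804; b·c/n = 407·156/2791 = 22.7488
Stratum 2 (Men): n = 3179; a·d/n = 2442·219/3179 = 168.2284; b·c/n = 257·261/3179 = 21.1000
OR_MH = (111.6804 + 168.2284) / (22.7488 + 21.1000) = 279.9088 / 43.8489 = 6.38349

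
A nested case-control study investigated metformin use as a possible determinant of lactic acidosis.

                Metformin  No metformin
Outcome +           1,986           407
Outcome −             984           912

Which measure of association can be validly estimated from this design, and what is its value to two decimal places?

Reading the table with exposure as columns: a = 1986 (Metformin, case), b = 984 (Metformin, non-case), c = 407 (No metformin, case), d = 912.
This is a nested case-control study: participants were sampled on outcome status, so risks in the source population cannot be estimated directly — relative risk is not valid here. The odds ratio is the appropriate measure.
OR = (a·d)/(b·c) = (1986 × 912) / (984 × 407) = 1811232 / 400488 = 4.52256

4.52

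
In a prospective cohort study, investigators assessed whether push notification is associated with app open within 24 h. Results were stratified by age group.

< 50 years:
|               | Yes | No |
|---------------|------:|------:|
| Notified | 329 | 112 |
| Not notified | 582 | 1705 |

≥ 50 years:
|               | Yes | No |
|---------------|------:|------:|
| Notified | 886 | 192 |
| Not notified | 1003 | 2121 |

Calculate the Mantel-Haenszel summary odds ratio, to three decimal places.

9.363

OR_MH = Σ(aᵢdᵢ/nᵢ) / Σ(bᵢcᵢ/nᵢ), where nᵢ is the stratum total.
Stratum 1 (< 50 years): n = 2728; a·d/n = 329·1705/2728 = 205.6250; b·c/n = 112·582/2728 = 23.8944
Stratum 2 (≥ 50 years): n = 4202; a·d/n = 886·2121/4202 = 447.2170; b·c/n = 192·1003/4202 = 45.8296
OR_MH = (205.6250 + 447.2170) / (23.8944 + 45.8296) = 652.8420 / 69.7240 = 9.36323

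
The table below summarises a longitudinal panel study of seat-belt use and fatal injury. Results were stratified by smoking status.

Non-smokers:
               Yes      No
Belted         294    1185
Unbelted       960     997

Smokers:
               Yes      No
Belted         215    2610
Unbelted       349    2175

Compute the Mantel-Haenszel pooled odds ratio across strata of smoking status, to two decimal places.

0.34

OR_MH = Σ(aᵢdᵢ/nᵢ) / Σ(bᵢcᵢ/nᵢ), where nᵢ is the stratum total.
Stratum 1 (Non-smokers): n = 3436; a·d/n = 294·997/3436 = 85.3079; b·c/n = 1185·960/3436 = 331.0827
Stratum 2 (Smokers): n = 5349; a·d/n = 215·2175/5349 = 87.4229; b·c/n = 2610·349/5349 = 170.2916
OR_MH = (85.3079 + 87.4229) / (331.0827 + 170.2916) = 172.7308 / 501.3743 = 0.34451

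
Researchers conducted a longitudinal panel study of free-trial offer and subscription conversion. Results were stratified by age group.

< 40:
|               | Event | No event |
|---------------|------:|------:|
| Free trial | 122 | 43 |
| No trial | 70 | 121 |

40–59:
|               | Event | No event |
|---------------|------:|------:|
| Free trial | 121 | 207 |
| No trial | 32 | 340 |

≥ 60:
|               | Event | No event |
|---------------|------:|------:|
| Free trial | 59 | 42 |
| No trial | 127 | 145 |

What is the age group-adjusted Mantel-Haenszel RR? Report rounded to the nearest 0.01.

RR_MH = Σ(aᵢ·n₀ᵢ/nᵢ) / Σ(cᵢ·n₁ᵢ/nᵢ), with n₁ᵢ = aᵢ+bᵢ (exposed), n₀ᵢ = cᵢ+dᵢ (unexposed), nᵢ = n₁ᵢ+n₀ᵢ.
Stratum 1 (< 40): n₁ = 165, n₀ = 191, n = 356; a·n₀/n = 122·191/356 = 65.4551; c·n₁/n = 70·165/356 = 32.4438
Stratum 2 (40–59): n₁ = 328, n₀ = 372, n = 700; a·n₀/n = 121·372/700 = 64.3029; c·n₁/n = 32·328/700 = 14.9943
Stratum 3 (≥ 60): n₁ = 101, n₀ = 272, n = 373; a·n₀/n = 59·272/373 = 43.0241; c·n₁/n = 127·101/373 = 34.3887
RR_MH = (65.4551 + 64.3029 + 43.0241) / (32.4438 + 14.9943 + 34.3887) = 172.7820 / 81.8268 = 2.11156

2.11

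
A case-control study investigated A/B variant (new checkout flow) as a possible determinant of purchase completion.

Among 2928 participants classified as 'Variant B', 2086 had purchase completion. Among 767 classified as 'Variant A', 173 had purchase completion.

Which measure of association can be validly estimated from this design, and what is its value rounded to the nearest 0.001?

8.506

From the description: a = 2086, b = 842, c = 173, d = 594.
This is a case-control study: participants were sampled on outcome status, so risks in the source population cannot be estimated directly — relative risk is not valid here. The odds ratio is the appropriate measure.
OR = (a·d)/(b·c) = (2086 × 594) / (842 × 173) = 1239084 / 145666 = 8.50634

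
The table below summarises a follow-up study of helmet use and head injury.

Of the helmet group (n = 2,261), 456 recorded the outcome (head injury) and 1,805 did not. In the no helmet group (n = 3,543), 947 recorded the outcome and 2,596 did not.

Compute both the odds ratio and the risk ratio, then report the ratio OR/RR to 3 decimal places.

From the description: a = 456, b = 1805, c = 947, d = 2596.
OR = (456·2596)/(1805·947) = 1183776/1709335 = 0.69254
Risk in exposed = 456/2261 = 0.20168; risk in unexposed = 947/3543 = 0.26729; RR = 0.75455
OR/RR = 0.69254 / 0.75455 = 0.91782
The outcome is not rare, so the OR lies further from 1 than the RR.

0.918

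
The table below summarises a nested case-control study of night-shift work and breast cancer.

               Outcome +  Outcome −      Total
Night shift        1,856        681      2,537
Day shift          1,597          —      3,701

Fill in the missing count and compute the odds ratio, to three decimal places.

The missing cell is in the unexposed row: 3701 − 1597 = 2104.
So a = 1856, b = 681, c = 1597, d = 2104.
OR = (a·d)/(b·c) = (1856 × 2104) / (681 × 1597) = 3905024 / 1087557 = 3.59064

3.591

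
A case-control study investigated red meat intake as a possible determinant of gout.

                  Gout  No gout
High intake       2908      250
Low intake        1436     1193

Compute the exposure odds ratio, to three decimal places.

9.664

Cells: a = 2908, b = 250, c = 1436, d = 1193.
OR = (a·d)/(b·c) = (2908 × 1193) / (250 × 1436) = 3469244 / 359000 = 9.66363
The odds of gout are about 9.66 times as high in the high intake group.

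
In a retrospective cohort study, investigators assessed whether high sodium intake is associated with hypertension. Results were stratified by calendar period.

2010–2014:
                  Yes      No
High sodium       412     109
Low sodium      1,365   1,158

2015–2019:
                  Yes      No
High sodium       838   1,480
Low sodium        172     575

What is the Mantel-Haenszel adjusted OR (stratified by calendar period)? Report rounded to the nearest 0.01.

OR_MH = Σ(aᵢdᵢ/nᵢ) / Σ(bᵢcᵢ/nᵢ), where nᵢ is the stratum total.
Stratum 1 (2010–2014): n = 3044; a·d/n = 412·1158/3044 = 156.7332; b·c/n = 109·1365/3044 = 48.8781
Stratum 2 (2015–2019): n = 3065; a·d/n = 838·575/3065 = 157.2104; b·c/n = 1480·172/3065 = 83.0538
OR_MH = (156.7332 + 157.2104) / (48.8781 + 83.0538) = 313.9437 / 131.9320 = 2.37959

2.38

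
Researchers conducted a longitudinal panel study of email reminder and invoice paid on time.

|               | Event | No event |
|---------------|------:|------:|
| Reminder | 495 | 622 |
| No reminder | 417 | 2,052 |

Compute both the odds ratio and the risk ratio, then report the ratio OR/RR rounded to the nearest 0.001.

1.493

Cells: a = 495, b = 622, c = 417, d = 2052.
OR = (495·2052)/(622·417) = 1015740/259374 = 3.91612
Risk in exposed = 495/1117 = 0.44315; risk in unexposed = 417/2469 = 0.16889; RR = 2.62384
OR/RR = 3.91612 / 2.62384 = 1.49252
The outcome is not rare, so the OR lies further from 1 than the RR.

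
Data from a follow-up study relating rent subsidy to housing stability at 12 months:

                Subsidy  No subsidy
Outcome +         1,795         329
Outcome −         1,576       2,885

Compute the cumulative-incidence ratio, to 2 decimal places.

Reading the table with exposure as columns: a = 1795 (Subsidy, case), b = 1576 (Subsidy, non-case), c = 329 (No subsidy, case), d = 2885.
Risk in exposed = 1795/3371 = 0.53248; risk in unexposed = 329/3214 = 0.10236.
RR = 0.53248 / 0.10236 = 5.20182
The risk among the exposed is 5.20 times that among the unexposed.

5.20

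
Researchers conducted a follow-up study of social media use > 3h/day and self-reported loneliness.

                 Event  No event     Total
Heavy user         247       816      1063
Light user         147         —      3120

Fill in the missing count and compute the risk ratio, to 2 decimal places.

4.93

The missing cell is in the unexposed row: 3120 − 147 = 2973.
So a = 247, b = 816, c = 147, d = 2973.
RR = [a/(a+b)] / [c/(c+d)] = (247/1063) / (147/3120) = 0.23236/0.04712 = 4.93175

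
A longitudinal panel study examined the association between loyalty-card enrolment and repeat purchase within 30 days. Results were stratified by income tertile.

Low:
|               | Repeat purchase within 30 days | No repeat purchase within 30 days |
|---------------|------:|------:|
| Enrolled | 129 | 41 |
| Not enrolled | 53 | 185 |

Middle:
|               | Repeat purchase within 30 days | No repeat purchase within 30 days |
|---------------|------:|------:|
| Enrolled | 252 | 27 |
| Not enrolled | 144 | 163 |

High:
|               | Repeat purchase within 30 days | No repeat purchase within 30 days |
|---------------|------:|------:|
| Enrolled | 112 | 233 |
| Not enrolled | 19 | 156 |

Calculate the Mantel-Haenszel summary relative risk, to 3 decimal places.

2.373

RR_MH = Σ(aᵢ·n₀ᵢ/nᵢ) / Σ(cᵢ·n₁ᵢ/nᵢ), with n₁ᵢ = aᵢ+bᵢ (exposed), n₀ᵢ = cᵢ+dᵢ (unexposed), nᵢ = n₁ᵢ+n₀ᵢ.
Stratum 1 (Low): n₁ = 170, n₀ = 238, n = 408; a·n₀/n = 129·238/408 = 75.2500; c·n₁/n = 53·170/408 = 22.0833
Stratum 2 (Middle): n₁ = 279, n₀ = 307, n = 586; a·n₀/n = 252·307/586 = 132.0205; c·n₁/n = 144·279/586 = 68.5597
Stratum 3 (High): n₁ = 345, n₀ = 175, n = 520; a·n₀/n = 112·175/520 = 37.6923; c·n₁/n = 19·345/520 = 12.6058
RR_MH = (75.2500 + 132.0205 + 37.6923) / (22.0833 + 68.5597 + 12.6058) = 244.9628 / 103.2488 = 2.37255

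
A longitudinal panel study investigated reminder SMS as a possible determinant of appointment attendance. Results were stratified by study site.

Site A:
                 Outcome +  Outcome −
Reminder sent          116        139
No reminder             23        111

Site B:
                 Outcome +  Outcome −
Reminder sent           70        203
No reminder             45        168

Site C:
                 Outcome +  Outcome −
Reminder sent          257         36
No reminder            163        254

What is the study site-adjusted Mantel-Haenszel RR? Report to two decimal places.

RR_MH = Σ(aᵢ·n₀ᵢ/nᵢ) / Σ(cᵢ·n₁ᵢ/nᵢ), with n₁ᵢ = aᵢ+bᵢ (exposed), n₀ᵢ = cᵢ+dᵢ (unexposed), nᵢ = n₁ᵢ+n₀ᵢ.
Stratum 1 (Site A): n₁ = 255, n₀ = 134, n = 389; a·n₀/n = 116·134/389 = 39.9589; c·n₁/n = 23·255/389 = 15.0771
Stratum 2 (Site B): n₁ = 273, n₀ = 213, n = 486; a·n₀/n = 70·213/486 = 30.6790; c·n₁/n = 45·273/486 = 25.2778
Stratum 3 (Site C): n₁ = 293, n₀ = 417, n = 710; a·n₀/n = 257·417/710 = 150.9423; c·n₁/n = 163·293/710 = 67.2662
RR_MH = (39.9589 + 30.6790 + 150.9423) / (15.0771 + 25.2778 + 67.2662) = 221.5801 / 107.6211 = 2.05889

2.06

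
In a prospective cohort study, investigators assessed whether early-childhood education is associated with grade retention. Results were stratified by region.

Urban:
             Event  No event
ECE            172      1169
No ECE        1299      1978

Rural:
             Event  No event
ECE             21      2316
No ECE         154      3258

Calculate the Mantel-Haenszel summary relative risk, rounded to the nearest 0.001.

RR_MH = Σ(aᵢ·n₀ᵢ/nᵢ) / Σ(cᵢ·n₁ᵢ/nᵢ), with n₁ᵢ = aᵢ+bᵢ (exposed), n₀ᵢ = cᵢ+dᵢ (unexposed), nᵢ = n₁ᵢ+n₀ᵢ.
Stratum 1 (Urban): n₁ = 1341, n₀ = 3277, n = 4618; a·n₀/n = 172·3277/4618 = 122.0537; c·n₁/n = 1299·1341/4618 = 377.2107
Stratum 2 (Rural): n₁ = 2337, n₀ = 3412, n = 5749; a·n₀/n = 21·3412/5749 = 12.4634; c·n₁/n = 154·2337/5749 = 62.6018
RR_MH = (122.0537 + 12.4634) / (377.2107 + 62.6018) = 134.5171 / 439.8125 = 0.30585

0.306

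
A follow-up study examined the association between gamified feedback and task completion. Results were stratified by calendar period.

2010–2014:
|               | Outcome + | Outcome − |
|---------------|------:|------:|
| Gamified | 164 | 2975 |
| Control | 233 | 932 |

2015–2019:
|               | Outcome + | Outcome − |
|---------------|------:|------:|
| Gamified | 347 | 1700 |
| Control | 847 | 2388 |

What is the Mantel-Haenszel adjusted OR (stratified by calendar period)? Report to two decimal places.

0.44

OR_MH = Σ(aᵢdᵢ/nᵢ) / Σ(bᵢcᵢ/nᵢ), where nᵢ is the stratum total.
Stratum 1 (2010–2014): n = 4304; a·d/n = 164·932/4304 = 35.5130; b·c/n = 2975·233/4304 = 161.0537
Stratum 2 (2015–2019): n = 5282; a·d/n = 347·2388/5282 = 156.8792; b·c/n = 1700·847/5282 = 272.6051
OR_MH = (35.5130 + 156.8792) / (161.0537 + 272.6051) = 192.3922 / 433.6587 = 0.44365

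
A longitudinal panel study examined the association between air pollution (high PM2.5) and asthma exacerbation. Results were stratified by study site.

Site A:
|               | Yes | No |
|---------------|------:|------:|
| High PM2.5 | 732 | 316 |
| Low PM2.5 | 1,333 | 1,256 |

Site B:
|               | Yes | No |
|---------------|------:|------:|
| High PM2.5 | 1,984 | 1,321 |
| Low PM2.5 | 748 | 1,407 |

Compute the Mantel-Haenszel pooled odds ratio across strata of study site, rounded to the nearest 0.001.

2.574

OR_MH = Σ(aᵢdᵢ/nᵢ) / Σ(bᵢcᵢ/nᵢ), where nᵢ is the stratum total.
Stratum 1 (Site A): n = 3637; a·d/n = 732·1256/3637 = 252.7886; b·c/n = 316·1333/3637 = 115.8174
Stratum 2 (Site B): n = 5460; a·d/n = 1984·1407/5460 = 511.2615; b·c/n = 1321·748/5460 = 180.9722
OR_MH = (252.7886 + 511.2615) / (115.8174 + 180.9722) = 764.0501 / 296.7896 = 2.57438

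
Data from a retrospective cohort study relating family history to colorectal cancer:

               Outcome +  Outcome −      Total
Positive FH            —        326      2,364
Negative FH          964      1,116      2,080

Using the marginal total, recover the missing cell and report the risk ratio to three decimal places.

The missing cell is in the exposed row: 2364 − 326 = 2038.
So a = 2038, b = 326, c = 964, d = 1116.
RR = [a/(a+b)] / [c/(c+d)] = (2038/2364) / (964/2080) = 0.86210/0.46346 = 1.86013

1.860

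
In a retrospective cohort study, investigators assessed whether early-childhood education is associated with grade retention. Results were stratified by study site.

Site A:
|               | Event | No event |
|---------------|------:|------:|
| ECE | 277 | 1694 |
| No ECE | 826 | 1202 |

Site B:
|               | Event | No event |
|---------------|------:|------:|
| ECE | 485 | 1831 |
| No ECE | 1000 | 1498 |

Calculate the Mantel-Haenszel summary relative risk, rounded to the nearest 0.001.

0.441

RR_MH = Σ(aᵢ·n₀ᵢ/nᵢ) / Σ(cᵢ·n₁ᵢ/nᵢ), with n₁ᵢ = aᵢ+bᵢ (exposed), n₀ᵢ = cᵢ+dᵢ (unexposed), nᵢ = n₁ᵢ+n₀ᵢ.
Stratum 1 (Site A): n₁ = 1971, n₀ = 2028, n = 3999; a·n₀/n = 277·2028/3999 = 140.4741; c·n₁/n = 826·1971/3999 = 407.1133
Stratum 2 (Site B): n₁ = 2316, n₀ = 2498, n = 4814; a·n₀/n = 485·2498/4814 = 251.6681; c·n₁/n = 1000·2316/4814 = 481.0968
RR_MH = (140.4741 + 251.6681) / (407.1133 + 481.0968) = 392.1422 / 888.2101 = 0.44150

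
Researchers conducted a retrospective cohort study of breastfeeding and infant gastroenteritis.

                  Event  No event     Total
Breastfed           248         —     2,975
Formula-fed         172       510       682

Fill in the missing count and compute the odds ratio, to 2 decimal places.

The missing cell is in the exposed row: 2975 − 248 = 2727.
So a = 248, b = 2727, c = 172, d = 510.
OR = (a·d)/(b·c) = (248 × 510) / (2727 × 172) = 126480 / 469044 = 0.26965

0.27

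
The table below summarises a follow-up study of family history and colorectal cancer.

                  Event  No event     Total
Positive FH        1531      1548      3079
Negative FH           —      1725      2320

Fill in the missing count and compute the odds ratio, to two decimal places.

2.87

The missing cell is in the unexposed row: 2320 − 1725 = 595.
So a = 1531, b = 1548, c = 595, d = 1725.
OR = (a·d)/(b·c) = (1531 × 1725) / (1548 × 595) = 2640975 / 921060 = 2.86732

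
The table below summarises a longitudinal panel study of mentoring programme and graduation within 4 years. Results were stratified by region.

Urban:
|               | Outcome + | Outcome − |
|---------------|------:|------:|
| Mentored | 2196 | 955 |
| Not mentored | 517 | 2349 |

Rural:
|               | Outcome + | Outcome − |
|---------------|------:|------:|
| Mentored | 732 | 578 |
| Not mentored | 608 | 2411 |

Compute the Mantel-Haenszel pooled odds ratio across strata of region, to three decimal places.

7.749

OR_MH = Σ(aᵢdᵢ/nᵢ) / Σ(bᵢcᵢ/nᵢ), where nᵢ is the stratum total.
Stratum 1 (Urban): n = 6017; a·d/n = 2196·2349/6017 = 857.3050; b·c/n = 955·517/6017 = 82.0567
Stratum 2 (Rural): n = 4329; a·d/n = 732·2411/4329 = 407.6812; b·c/n = 578·608/4329 = 81.1790
OR_MH = (857.3050 + 407.6812) / (82.0567 + 81.1790) = 1264.9862 / 163.2357 = 7.74945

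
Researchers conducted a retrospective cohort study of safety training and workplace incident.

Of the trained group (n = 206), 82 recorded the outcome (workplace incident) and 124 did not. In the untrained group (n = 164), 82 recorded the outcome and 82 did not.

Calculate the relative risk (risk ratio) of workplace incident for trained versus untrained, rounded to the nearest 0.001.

From the description: a = 82, b = 124, c = 82, d = 82.
Risk in exposed = 82/206 = 0.39806; risk in unexposed = 82/164 = 0.50000.
RR = 0.39806 / 0.50000 = 0.79612
The risk is 20% lower among the exposed than among the unexposed.

0.796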